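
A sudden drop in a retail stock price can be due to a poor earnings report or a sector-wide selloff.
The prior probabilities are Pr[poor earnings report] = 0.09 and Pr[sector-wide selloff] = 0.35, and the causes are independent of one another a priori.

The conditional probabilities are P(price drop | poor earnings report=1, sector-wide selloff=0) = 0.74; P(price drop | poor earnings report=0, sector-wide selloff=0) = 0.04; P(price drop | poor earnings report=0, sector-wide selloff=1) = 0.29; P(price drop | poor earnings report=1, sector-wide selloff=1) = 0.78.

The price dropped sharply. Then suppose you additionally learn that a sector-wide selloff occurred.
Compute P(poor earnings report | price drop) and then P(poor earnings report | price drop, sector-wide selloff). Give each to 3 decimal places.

P(poor earnings report | price drop) ≈ 0.369; P(poor earnings report | price drop, sector-wide selloff) ≈ 0.210

P(price drop) = 0.04×0.91×0.65 + 0.29×0.91×0.35 + 0.74×0.09×0.65 + 0.78×0.09×0.35 = 0.023660 + 0.092365 + 0.043290 + 0.024570 = 0.183885
The poor earnings report-present share is 0.043290 + 0.024570 = 0.067860.
Hence the posterior is 0.067860/0.183885 ≈ 0.369.

With the extra evidence:
Numerator (weight on configurations with poor earnings report): 0.78*0.09 = 0.070200
Denominator P(price drop | sector-wide selloff): 0.29*0.91 + 0.78*0.09 = 0.334100
Posterior = 0.070200 / 0.334100 ≈ 0.210
— sector-wide selloff explains away the evidence for poor earnings report.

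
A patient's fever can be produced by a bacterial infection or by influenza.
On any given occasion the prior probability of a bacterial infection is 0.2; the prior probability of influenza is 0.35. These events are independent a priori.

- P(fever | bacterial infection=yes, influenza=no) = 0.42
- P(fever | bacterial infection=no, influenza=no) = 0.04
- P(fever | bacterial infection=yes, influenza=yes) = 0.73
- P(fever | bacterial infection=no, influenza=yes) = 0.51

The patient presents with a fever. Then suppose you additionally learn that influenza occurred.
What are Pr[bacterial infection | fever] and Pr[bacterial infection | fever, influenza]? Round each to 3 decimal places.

Pr[bacterial infection | fever] ≈ 0.392; Pr[bacterial infection | fever, influenza] ≈ 0.264

By total probability over the 4 (bacterial infection, influenza) configurations:
  P(fever) = 0.04*0.8*0.65 + 0.51*0.8*0.35 + 0.42*0.2*0.65 + 0.73*0.2*0.35
        = 0.020800 + 0.142800 + 0.054600 + 0.051100 = 0.269300
The terms with bacterial infection present sum to 0.105700, so
  P(bacterial infection | fever) = 0.105700 / 0.269300 ≈ 0.392

Now condition on the additional information:
Sum P(fever|·) weighted by the priors over both values of bacterial infection:
  P(fever | influenza) = 0.51×0.8 + 0.73×0.2
        = 0.408000 + 0.146000 = 0.554000
Configurations with bacterial infection contribute 0.146000, so
  P(bacterial infection | fever, influenza) = 0.146000 / 0.554000 ≈ 0.264
The drop from 0.392 to 0.264 is the explaining-away (discounting) effect.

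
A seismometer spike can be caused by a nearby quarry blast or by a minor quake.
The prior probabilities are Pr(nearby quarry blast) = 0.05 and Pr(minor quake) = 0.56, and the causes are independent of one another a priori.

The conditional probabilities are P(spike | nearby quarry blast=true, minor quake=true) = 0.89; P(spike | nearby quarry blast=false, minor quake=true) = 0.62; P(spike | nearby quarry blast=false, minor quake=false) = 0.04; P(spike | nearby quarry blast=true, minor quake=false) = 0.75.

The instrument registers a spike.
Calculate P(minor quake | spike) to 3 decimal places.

P(minor quake | spike) ≈ 0.914

P(spike) = 0.04·0.95·0.44 + 0.62·0.95·0.56 + 0.75·0.05·0.44 + 0.89·0.05·0.56 = 0.016720 + 0.329840 + 0.016500 + 0.024920 = 0.387980
Of this, 0.354760 comes from 0.329840 + 0.024920 (the minor quake=true cases).
So P(minor quake | spike) = 0.354760/0.387980 ≈ 0.914.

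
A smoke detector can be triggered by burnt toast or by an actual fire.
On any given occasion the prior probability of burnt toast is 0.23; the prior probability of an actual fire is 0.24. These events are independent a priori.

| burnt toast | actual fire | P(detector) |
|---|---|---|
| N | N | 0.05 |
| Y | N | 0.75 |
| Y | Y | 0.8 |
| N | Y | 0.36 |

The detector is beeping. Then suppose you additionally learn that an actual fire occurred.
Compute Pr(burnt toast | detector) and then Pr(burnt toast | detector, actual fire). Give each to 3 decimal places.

Pr(burnt toast | detector) ≈ 0.647; Pr(burnt toast | detector, actual fire) ≈ 0.399

P(detector) = 0.05×0.77×0.76 + 0.36×0.77×0.24 + 0.75×0.23×0.76 + 0.8×0.23×0.24 = 0.029260 + 0.066528 + 0.131100 + 0.044160 = 0.271048
The burnt toast-present share is 0.131100 + 0.044160 = 0.175260.
So P(burnt toast | detector) = 0.175260/0.271048 ≈ 0.647.

With the extra evidence:
P(detector | actual fire) = 0.36·0.77 + 0.8·0.23 = 0.277200 + 0.184000 = 0.461200
The burnt toast-present share is 0.8·0.23 = 0.184000.
Hence the posterior is 0.184000/0.461200 ≈ 0.399.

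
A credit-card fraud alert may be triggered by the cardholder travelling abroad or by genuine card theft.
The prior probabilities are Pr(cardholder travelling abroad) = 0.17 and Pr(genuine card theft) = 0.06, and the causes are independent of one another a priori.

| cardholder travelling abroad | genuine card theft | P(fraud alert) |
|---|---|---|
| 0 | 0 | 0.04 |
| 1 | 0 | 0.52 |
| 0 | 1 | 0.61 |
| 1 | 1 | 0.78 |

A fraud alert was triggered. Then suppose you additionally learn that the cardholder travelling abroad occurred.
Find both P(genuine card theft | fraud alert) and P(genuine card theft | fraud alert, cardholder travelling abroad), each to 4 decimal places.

P(genuine card theft | fraud alert) ≈ 0.2511; P(genuine card theft | fraud alert, cardholder travelling abroad) ≈ 0.0874

Numerator (weight on configurations with genuine card theft): 0.030378 + 0.007956 = 0.038334
Normalizer over all consistent configurations: 0.04·0.83·0.94 + 0.61·0.83·0.06 + 0.52·0.17·0.94 + 0.78·0.17·0.06 = 0.152638
Posterior = 0.038334 / 0.152638 ≈ 0.2511

Now condition on the additional information:
Sum P(fraud alert|·) weighted by the priors over both values of genuine card theft:
  P(fraud alert | cardholder travelling abroad) = 0.52·0.94 + 0.78·0.06
        = 0.488800 + 0.046800 = 0.535600
Keeping only the genuine card theft-present terms gives 0.046800, so
  P(genuine card theft | fraud alert, cardholder travelling abroad) = 0.046800 / 0.535600 ≈ 0.0874
The drop from 0.2511 to 0.0874 is the explaining-away (discounting) effect.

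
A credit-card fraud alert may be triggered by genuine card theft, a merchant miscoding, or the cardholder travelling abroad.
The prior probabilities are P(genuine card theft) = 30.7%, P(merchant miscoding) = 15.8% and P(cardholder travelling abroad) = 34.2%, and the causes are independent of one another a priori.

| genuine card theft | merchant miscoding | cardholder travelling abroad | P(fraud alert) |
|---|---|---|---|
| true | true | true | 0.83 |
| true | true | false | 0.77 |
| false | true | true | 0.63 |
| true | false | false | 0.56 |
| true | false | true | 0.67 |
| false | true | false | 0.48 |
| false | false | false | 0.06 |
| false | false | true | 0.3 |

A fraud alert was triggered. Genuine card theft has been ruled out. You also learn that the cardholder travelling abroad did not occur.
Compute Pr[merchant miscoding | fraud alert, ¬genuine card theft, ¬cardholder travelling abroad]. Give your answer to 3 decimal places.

Numerator (weight on configurations with merchant miscoding): 0.48×0.158 = 0.075840
Normalizer over all consistent configurations: 0.06×0.842 + 0.48×0.158 = 0.126360
Posterior = 0.075840 / 0.126360 ≈ 0.600

Pr[merchant miscoding | fraud alert, ¬genuine card theft, ¬cardholder travelling abroad] ≈ 0.600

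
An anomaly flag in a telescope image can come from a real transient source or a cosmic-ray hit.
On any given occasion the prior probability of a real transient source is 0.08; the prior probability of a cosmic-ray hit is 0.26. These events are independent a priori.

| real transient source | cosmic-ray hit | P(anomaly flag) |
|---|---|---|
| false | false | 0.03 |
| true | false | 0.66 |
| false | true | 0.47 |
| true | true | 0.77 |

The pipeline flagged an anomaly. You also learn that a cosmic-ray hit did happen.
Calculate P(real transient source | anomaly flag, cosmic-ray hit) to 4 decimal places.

P(real transient source | anomaly flag, cosmic-ray hit) ≈ 0.1247

P(anomaly flag | cosmic-ray hit) = 0.47*0.92 + 0.77*0.08 = 0.432400 + 0.061600 = 0.494000
Restricting to configurations with real transient source present: 0.77*0.08 = 0.061600.
P(real transient source | anomaly flag, cosmic-ray hit) = 0.061600 / 0.494000 ≈ 0.1247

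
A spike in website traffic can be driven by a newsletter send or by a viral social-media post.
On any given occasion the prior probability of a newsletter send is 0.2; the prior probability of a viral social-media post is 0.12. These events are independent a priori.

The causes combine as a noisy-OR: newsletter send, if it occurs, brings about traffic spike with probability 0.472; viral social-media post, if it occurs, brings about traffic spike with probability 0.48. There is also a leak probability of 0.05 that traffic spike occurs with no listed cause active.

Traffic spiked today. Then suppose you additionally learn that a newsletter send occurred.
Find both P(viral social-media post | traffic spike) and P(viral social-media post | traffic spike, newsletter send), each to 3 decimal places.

P(viral social-media post | traffic spike) ≈ 0.350; P(viral social-media post | traffic spike, newsletter send) ≈ 0.168

Under noisy-OR, P(traffic spike | causes) = 1 − (1−0.05)·∏(1−qᵢ) over the active causes.
By total probability over the 4 (newsletter send, viral social-media post) configurations:
  P(traffic spike) = 0.05·0.8·0.88 + 0.506·0.8·0.12 + 0.4984·0.2·0.88 + 0.739168·0.2·0.12
        = 0.035200 + 0.048576 + 0.087718 + 0.017740 = 0.189234
The terms with viral social-media post present sum to 0.066316, so
  P(viral social-media post | traffic spike) = 0.066316 / 0.189234 ≈ 0.350

Now also conditioning on newsletter send=true:
P(traffic spike | newsletter send) = 0.4984*0.88 + 0.739168*0.12 = 0.438592 + 0.088700 = 0.527292
Restricting to configurations with viral social-media post present: 0.739168*0.12 = 0.088700.
Hence the posterior is 0.088700/0.527292 ≈ 0.168.
Conditioning on newsletter send lowers the posterior on viral social-media post: the classic explaining-away effect in a common-effect structure.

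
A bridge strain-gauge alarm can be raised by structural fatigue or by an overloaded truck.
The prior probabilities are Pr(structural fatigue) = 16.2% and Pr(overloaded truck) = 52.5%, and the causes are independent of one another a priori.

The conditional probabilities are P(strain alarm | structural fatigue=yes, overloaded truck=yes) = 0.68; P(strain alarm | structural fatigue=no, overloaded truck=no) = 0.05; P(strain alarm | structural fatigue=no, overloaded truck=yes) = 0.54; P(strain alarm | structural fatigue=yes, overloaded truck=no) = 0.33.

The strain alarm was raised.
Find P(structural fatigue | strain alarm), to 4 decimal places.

P(structural fatigue | strain alarm) ≈ 0.2443

Enumerate the 4 (structural fatigue, overloaded truck) configurations and weight by the priors:
  P(strain alarm) = 0.05*0.838*0.475 + 0.54*0.838*0.525 + 0.33*0.162*0.475 + 0.68*0.162*0.525
        = 0.019903 + 0.237573 + 0.025394 + 0.057834 = 0.340704
The terms with structural fatigue present sum to 0.083228, so
  P(structural fatigue | strain alarm) = 0.083228 / 0.340704 ≈ 0.2443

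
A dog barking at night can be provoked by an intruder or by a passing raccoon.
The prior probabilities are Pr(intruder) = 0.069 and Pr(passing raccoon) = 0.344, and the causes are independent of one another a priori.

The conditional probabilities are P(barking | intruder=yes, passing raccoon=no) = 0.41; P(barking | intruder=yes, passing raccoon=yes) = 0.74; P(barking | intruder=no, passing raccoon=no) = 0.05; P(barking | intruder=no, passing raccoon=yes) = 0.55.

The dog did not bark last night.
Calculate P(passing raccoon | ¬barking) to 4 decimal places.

P(passing raccoon | ¬barking) ≈ 0.1985

Numerator (weight on configurations with passing raccoon): 0.144119 + 0.006171 = 0.150290
Denominator P(¬barking): 0.95*0.931*0.656 + 0.45*0.931*0.344 + 0.59*0.069*0.656 + 0.26*0.069*0.344 = 0.757195
Posterior = 0.150290 / 0.757195 ≈ 0.1985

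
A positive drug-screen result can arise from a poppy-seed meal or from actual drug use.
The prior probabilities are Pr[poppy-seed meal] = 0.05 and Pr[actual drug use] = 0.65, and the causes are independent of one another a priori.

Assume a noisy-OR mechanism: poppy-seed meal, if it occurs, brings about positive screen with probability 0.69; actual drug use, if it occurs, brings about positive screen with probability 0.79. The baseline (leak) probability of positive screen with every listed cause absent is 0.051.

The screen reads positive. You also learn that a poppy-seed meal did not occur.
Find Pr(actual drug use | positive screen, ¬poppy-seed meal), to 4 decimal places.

Under noisy-OR, P(positive screen | causes) = 1 − (1−0.051)·∏(1−qᵢ) over the active causes.
Enumerate both values of actual drug use and weight by the priors:
  P(positive screen | ¬poppy-seed meal) = 0.051·0.35 + 0.80071·0.65
        = 0.017850 + 0.520462 = 0.538312
Configurations with actual drug use contribute 0.520462, so
  P(actual drug use | positive screen, ¬poppy-seed meal) = 0.520462 / 0.538312 ≈ 0.9668

Pr(actual drug use | positive screen, ¬poppy-seed meal) ≈ 0.9668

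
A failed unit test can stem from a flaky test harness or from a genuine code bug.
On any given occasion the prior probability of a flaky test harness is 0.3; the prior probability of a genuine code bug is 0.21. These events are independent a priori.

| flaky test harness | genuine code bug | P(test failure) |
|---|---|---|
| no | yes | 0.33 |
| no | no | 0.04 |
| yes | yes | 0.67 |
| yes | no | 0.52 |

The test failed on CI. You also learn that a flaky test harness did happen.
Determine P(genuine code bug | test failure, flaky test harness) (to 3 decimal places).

P(genuine code bug | test failure, flaky test harness) ≈ 0.255

P(test failure | flaky test harness) = 0.52·0.79 + 0.67·0.21 = 0.410800 + 0.140700 = 0.551500
Of this, 0.140700 comes from 0.67·0.21 (the genuine code bug=true cases).
P(genuine code bug | test failure, flaky test harness) = 0.140700 / 0.551500 ≈ 0.255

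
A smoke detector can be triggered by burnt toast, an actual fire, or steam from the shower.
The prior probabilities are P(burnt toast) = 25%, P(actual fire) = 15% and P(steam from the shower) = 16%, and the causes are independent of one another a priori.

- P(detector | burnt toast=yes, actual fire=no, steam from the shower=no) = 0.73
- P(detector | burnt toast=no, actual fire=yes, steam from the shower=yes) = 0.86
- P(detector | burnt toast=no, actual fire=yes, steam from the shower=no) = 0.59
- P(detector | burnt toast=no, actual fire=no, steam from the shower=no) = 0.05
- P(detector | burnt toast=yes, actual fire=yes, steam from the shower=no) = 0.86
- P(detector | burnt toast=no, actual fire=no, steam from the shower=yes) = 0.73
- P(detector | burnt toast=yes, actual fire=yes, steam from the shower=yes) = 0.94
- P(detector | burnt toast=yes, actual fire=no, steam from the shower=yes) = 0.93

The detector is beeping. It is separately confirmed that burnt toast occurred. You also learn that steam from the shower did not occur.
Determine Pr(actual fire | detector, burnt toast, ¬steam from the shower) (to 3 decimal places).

Pr(actual fire | detector, burnt toast, ¬steam from the shower) ≈ 0.172

Sum P(detector|·) weighted by the priors over both values of actual fire:
  P(detector | burnt toast, ¬steam from the shower) = 0.73·0.85 + 0.86·0.15
        = 0.620500 + 0.129000 = 0.749500
The terms with actual fire present sum to 0.129000, so
  P(actual fire | detector, burnt toast, ¬steam from the shower) = 0.129000 / 0.749500 ≈ 0.172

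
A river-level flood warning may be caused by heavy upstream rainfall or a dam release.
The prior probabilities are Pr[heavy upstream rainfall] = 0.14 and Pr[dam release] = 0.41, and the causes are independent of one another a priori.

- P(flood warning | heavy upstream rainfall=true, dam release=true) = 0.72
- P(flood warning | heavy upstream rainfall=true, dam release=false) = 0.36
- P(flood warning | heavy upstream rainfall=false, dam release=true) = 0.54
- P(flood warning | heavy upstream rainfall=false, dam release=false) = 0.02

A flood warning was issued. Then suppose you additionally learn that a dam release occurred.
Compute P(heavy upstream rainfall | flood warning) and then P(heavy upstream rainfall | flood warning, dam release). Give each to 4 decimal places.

P(heavy upstream rainfall | flood warning) ≈ 0.2616; P(heavy upstream rainfall | flood warning, dam release) ≈ 0.1783

P(flood warning) = 0.02*0.86*0.59 + 0.54*0.86*0.41 + 0.36*0.14*0.59 + 0.72*0.14*0.41 = 0.010148 + 0.190404 + 0.029736 + 0.041328 = 0.271616
Of this, 0.071064 comes from 0.029736 + 0.041328 (the heavy upstream rainfall=true cases).
P(heavy upstream rainfall | flood warning) = 0.071064 / 0.271616 ≈ 0.2616

With the extra evidence:
Sum P(flood warning|·) weighted by the priors over both values of heavy upstream rainfall:
  P(flood warning | dam release) = 0.54*0.86 + 0.72*0.14
        = 0.464400 + 0.100800 = 0.565200
Keeping only the heavy upstream rainfall-present terms gives 0.100800, so
  P(heavy upstream rainfall | flood warning, dam release) = 0.100800 / 0.565200 ≈ 0.1783
This is intercausal reasoning (explaining away): once dam release accounts for the flood warning, heavy upstream rainfall becomes less likely.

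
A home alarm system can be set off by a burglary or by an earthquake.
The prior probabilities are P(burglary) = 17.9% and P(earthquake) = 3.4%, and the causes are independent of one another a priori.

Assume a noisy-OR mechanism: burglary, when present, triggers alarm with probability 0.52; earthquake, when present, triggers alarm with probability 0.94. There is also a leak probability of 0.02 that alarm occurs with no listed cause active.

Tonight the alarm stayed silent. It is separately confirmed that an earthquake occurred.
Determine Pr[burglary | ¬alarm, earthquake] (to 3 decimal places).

Pr[burglary | ¬alarm, earthquake] ≈ 0.095

Under noisy-OR, P(alarm | causes) = 1 − (1−0.02)·∏(1−qᵢ) over the active causes.
Sum P(¬alarm|·) weighted by the priors over both values of burglary:
  P(¬alarm | earthquake) = 0.0588*0.821 + 0.028224*0.179
        = 0.048275 + 0.005052 = 0.053327
Configurations with burglary contribute 0.005052, so
  P(burglary | ¬alarm, earthquake) = 0.005052 / 0.053327 ≈ 0.095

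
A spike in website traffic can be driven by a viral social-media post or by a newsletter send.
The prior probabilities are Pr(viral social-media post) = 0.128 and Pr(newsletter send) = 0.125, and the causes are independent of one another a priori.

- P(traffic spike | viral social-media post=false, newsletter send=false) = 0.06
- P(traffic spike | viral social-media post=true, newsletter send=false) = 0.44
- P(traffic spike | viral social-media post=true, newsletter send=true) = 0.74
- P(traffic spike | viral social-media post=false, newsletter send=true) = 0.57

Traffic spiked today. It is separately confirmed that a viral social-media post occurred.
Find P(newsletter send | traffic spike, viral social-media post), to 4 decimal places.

P(traffic spike | viral social-media post) = 0.44*0.875 + 0.74*0.125 = 0.385000 + 0.092500 = 0.477500
Of this, 0.092500 comes from 0.74*0.125 (the newsletter send=true cases).
So P(newsletter send | traffic spike, viral social-media post) = 0.092500/0.477500 ≈ 0.1937.

P(newsletter send | traffic spike, viral social-media post) ≈ 0.1937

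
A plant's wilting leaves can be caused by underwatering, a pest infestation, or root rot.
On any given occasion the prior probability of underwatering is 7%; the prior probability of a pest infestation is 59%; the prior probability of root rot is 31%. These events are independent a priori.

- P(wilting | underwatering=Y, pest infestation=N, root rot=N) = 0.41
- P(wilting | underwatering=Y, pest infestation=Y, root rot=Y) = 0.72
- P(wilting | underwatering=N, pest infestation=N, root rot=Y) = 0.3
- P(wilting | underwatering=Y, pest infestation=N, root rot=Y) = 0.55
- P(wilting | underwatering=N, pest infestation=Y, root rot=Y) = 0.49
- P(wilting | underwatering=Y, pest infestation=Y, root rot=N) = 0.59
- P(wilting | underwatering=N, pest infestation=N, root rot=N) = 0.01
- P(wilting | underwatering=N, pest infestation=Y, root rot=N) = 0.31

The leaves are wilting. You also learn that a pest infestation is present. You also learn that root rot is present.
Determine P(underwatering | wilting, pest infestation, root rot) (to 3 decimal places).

P(underwatering | wilting, pest infestation, root rot) ≈ 0.100

P(wilting | pest infestation, root rot) = 0.49·0.93 + 0.72·0.07 = 0.455700 + 0.050400 = 0.506100
The underwatering-present share is 0.72·0.07 = 0.050400.
So P(underwatering | wilting, pest infestation, root rot) = 0.050400/0.506100 ≈ 0.100.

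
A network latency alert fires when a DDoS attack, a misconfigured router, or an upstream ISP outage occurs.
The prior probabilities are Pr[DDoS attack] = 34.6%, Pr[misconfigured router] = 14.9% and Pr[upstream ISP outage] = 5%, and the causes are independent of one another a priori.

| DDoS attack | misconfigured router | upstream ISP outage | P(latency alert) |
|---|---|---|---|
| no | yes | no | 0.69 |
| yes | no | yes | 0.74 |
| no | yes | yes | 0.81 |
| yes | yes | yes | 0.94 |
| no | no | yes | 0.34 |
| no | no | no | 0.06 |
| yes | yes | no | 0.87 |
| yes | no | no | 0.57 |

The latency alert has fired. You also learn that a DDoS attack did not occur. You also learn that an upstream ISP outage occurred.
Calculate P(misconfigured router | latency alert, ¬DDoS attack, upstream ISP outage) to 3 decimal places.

P(latency alert | ¬DDoS attack, upstream ISP outage) = 0.34·0.851 + 0.81·0.149 = 0.289340 + 0.120690 = 0.410030
Restricting to configurations with misconfigured router present: 0.81·0.149 = 0.120690.
So P(misconfigured router | latency alert, ¬DDoS attack, upstream ISP outage) = 0.120690/0.410030 ≈ 0.294.

P(misconfigured router | latency alert, ¬DDoS attack, upstream ISP outage) ≈ 0.294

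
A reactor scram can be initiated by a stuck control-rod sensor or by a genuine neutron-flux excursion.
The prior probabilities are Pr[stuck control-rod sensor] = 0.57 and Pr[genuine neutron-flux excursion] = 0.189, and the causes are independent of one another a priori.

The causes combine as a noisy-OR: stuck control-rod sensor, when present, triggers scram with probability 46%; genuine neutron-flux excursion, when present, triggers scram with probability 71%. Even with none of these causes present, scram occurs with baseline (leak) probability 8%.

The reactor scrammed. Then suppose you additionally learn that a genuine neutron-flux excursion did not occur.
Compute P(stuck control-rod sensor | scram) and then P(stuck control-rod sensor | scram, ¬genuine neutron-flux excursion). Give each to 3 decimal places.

Under noisy-OR, P(scram | causes) = 1 − (1−0.08)·∏(1−qᵢ) over the active causes.
Weight on stuck control-rod sensor=true, given the evidence: 0.232614 + 0.092209 = 0.324823
The normalizing constant is 0.08*0.43*0.811 + 0.7332*0.43*0.189 + 0.5032*0.57*0.811 + 0.855928*0.57*0.189 = 0.412308
Posterior = 0.324823 / 0.412308 ≈ 0.788

With the extra evidence:
Weight on stuck control-rod sensor=true, given the evidence: 0.5032×0.57 = 0.286824
Denominator P(scram | ¬genuine neutron-flux excursion): 0.08×0.43 + 0.5032×0.57 = 0.321224
Posterior = 0.286824 / 0.321224 ≈ 0.893
With genuine neutron-flux excursion excluded, stuck control-rod sensor must carry more of the explanatory weight for the scram.

P(stuck control-rod sensor | scram) ≈ 0.788; P(stuck control-rod sensor | scram, ¬genuine neutron-flux excursion) ≈ 0.893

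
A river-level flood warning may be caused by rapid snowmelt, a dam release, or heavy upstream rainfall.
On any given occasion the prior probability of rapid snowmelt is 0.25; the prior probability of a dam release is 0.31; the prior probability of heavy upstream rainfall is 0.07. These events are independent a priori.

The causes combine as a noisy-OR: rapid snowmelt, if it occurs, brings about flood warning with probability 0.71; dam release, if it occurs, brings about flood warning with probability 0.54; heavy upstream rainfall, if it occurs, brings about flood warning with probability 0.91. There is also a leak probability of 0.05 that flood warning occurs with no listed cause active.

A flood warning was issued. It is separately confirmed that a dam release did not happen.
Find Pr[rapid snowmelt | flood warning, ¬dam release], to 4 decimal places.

Pr[rapid snowmelt | flood warning, ¬dam release] ≈ 0.6912

Under noisy-OR, P(flood warning | causes) = 1 − (1−0.05)·∏(1−qᵢ) over the active causes.
By total probability over the 4 (rapid snowmelt, heavy upstream rainfall) configurations:
  P(flood warning | ¬dam release) = 0.05·0.75·0.93 + 0.9145·0.75·0.07 + 0.7245·0.25·0.93 + 0.975205·0.25·0.07
        = 0.034875 + 0.048011 + 0.168446 + 0.017066 = 0.268398
Keeping only the rapid snowmelt-present terms gives 0.185512, so
  P(rapid snowmelt | flood warning, ¬dam release) = 0.185512 / 0.268398 ≈ 0.6912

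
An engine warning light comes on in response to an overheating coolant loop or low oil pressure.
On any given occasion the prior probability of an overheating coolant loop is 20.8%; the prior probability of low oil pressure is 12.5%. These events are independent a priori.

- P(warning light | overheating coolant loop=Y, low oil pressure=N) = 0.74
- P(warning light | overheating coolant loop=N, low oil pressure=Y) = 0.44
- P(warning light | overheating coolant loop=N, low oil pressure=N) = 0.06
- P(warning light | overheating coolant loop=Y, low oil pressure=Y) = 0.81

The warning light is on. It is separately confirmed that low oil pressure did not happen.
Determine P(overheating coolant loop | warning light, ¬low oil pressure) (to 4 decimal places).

P(warning light | ¬low oil pressure) = 0.06×0.792 + 0.74×0.208 = 0.047520 + 0.153920 = 0.201440
Restricting to configurations with overheating coolant loop present: 0.74×0.208 = 0.153920.
So P(overheating coolant loop | warning light, ¬low oil pressure) = 0.153920/0.201440 ≈ 0.7641.

P(overheating coolant loop | warning light, ¬low oil pressure) ≈ 0.7641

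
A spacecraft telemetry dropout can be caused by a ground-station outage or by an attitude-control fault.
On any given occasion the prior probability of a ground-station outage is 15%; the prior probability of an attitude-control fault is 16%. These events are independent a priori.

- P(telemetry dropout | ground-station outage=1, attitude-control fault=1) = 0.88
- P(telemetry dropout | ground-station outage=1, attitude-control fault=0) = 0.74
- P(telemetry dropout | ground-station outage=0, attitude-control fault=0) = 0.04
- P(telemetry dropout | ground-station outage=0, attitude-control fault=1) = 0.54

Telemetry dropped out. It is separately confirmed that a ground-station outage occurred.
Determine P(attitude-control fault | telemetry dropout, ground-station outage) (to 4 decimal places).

Sum P(telemetry dropout|·) weighted by the priors over both values of attitude-control fault:
  P(telemetry dropout | ground-station outage) = 0.74*0.84 + 0.88*0.16
        = 0.621600 + 0.140800 = 0.762400
Configurations with attitude-control fault contribute 0.140800, so
  P(attitude-control fault | telemetry dropout, ground-station outage) = 0.140800 / 0.762400 ≈ 0.1847

P(attitude-control fault | telemetry dropout, ground-station outage) ≈ 0.1847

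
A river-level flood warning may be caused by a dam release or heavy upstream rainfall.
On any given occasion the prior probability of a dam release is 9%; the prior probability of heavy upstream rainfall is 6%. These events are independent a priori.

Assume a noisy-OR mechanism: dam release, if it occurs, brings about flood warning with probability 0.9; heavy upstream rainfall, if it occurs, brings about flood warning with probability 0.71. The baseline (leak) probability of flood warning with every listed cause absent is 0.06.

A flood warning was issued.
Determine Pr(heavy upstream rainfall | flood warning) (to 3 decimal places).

Under noisy-OR, P(flood warning | causes) = 1 − (1−0.06)·∏(1−qᵢ) over the active causes.
P(flood warning) = 0.06·0.91·0.94 + 0.7274·0.91·0.06 + 0.906·0.09·0.94 + 0.97274·0.09·0.06 = 0.051324 + 0.039716 + 0.076648 + 0.005253 = 0.172941
Of this, 0.044969 comes from 0.039716 + 0.005253 (the heavy upstream rainfall=true cases).
So P(heavy upstream rainfall | flood warning) = 0.044969/0.172941 ≈ 0.260.

Pr(heavy upstream rainfall | flood warning) ≈ 0.260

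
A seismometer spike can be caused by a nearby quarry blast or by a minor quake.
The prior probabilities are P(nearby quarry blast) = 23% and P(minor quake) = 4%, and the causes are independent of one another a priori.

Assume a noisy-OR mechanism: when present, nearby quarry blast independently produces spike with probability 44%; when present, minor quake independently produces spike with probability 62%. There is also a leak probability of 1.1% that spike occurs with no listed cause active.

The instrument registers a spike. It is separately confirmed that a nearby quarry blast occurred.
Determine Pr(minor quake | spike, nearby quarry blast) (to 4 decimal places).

Pr(minor quake | spike, nearby quarry blast) ≈ 0.0687

Under noisy-OR, P(spike | causes) = 1 − (1−0.011)·∏(1−qᵢ) over the active causes.
P(spike | nearby quarry blast) = 0.44616×0.96 + 0.789541×0.04 = 0.428314 + 0.031582 = 0.459896
Restricting to configurations with minor quake present: 0.789541×0.04 = 0.031582.
Hence the posterior is 0.031582/0.459896 ≈ 0.0687.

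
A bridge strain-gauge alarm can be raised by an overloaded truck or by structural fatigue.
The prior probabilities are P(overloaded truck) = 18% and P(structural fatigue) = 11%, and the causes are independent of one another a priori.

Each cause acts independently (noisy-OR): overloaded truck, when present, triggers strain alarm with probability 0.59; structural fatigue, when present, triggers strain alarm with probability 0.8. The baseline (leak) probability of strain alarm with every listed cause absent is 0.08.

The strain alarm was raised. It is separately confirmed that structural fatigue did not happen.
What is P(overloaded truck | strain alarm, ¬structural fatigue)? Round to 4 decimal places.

Under noisy-OR, P(strain alarm | causes) = 1 − (1−0.08)·∏(1−qᵢ) over the active causes.
P(strain alarm | ¬structural fatigue) = 0.08*0.82 + 0.6228*0.18 = 0.065600 + 0.112104 = 0.177704
The overloaded truck-present share is 0.6228*0.18 = 0.112104.
So P(overloaded truck | strain alarm, ¬structural fatigue) = 0.112104/0.177704 ≈ 0.6308.

P(overloaded truck | strain alarm, ¬structural fatigue) ≈ 0.6308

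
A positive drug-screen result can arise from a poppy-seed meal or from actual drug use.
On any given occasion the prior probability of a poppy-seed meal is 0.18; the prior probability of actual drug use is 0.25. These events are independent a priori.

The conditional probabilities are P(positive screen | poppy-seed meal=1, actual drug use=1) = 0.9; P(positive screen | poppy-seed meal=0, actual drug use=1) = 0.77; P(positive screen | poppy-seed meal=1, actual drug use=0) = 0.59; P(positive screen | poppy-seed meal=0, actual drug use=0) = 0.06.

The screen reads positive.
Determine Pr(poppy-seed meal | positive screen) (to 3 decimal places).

Numerator (weight on configurations with poppy-seed meal): 0.079650 + 0.040500 = 0.120150
Denominator P(positive screen): 0.06·0.82·0.75 + 0.77·0.82·0.25 + 0.59·0.18·0.75 + 0.9·0.18·0.25 = 0.314900
Posterior = 0.120150 / 0.314900 ≈ 0.382

Pr(poppy-seed meal | positive screen) ≈ 0.382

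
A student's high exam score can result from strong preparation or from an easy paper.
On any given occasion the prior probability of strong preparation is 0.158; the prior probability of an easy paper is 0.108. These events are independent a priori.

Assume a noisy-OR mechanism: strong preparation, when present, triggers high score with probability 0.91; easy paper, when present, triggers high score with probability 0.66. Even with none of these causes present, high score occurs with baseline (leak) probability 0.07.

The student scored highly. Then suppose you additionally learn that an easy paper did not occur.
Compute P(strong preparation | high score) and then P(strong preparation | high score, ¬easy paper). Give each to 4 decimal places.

Under noisy-OR, P(high score | causes) = 1 − (1−0.07)·∏(1−qᵢ) over the active causes.
P(high score) = 0.07×0.842×0.892 + 0.6838×0.842×0.108 + 0.9163×0.158×0.892 + 0.971542×0.158×0.108 = 0.052574 + 0.062182 + 0.129140 + 0.016578 = 0.260474
Restricting to configurations with strong preparation present: 0.129140 + 0.016578 = 0.145718.
P(strong preparation | high score) = 0.145718 / 0.260474 ≈ 0.5594

Now condition on the additional information:
Sum P(high score|·) weighted by the priors over both values of strong preparation:
  P(high score | ¬easy paper) = 0.07×0.842 + 0.9163×0.158
        = 0.058940 + 0.144775 = 0.203715
The terms with strong preparation present sum to 0.144775, so
  P(strong preparation | high score, ¬easy paper) = 0.144775 / 0.203715 ≈ 0.7107
Ruling out easy paper raises the posterior on strong preparation — the flip side of explaining away.

P(strong preparation | high score) ≈ 0.5594; P(strong preparation | high score, ¬easy paper) ≈ 0.7107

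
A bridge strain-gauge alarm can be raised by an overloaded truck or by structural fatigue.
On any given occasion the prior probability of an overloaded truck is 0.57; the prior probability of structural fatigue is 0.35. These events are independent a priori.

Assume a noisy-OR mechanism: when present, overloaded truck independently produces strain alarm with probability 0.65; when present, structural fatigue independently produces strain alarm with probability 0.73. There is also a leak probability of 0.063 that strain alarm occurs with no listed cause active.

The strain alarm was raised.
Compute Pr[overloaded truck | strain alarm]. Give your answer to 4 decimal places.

Pr[overloaded truck | strain alarm] ≈ 0.7682

Under noisy-OR, P(strain alarm | causes) = 1 − (1−0.063)·∏(1−qᵢ) over the active causes.
P(strain alarm) = 0.063·0.43·0.65 + 0.74701·0.43·0.35 + 0.67205·0.57·0.65 + 0.911454·0.57·0.35 = 0.017608 + 0.112425 + 0.248995 + 0.181835 = 0.560863
Of this, 0.430830 comes from 0.248995 + 0.181835 (the overloaded truck=true cases).
Hence the posterior is 0.430830/0.560863 ≈ 0.7682.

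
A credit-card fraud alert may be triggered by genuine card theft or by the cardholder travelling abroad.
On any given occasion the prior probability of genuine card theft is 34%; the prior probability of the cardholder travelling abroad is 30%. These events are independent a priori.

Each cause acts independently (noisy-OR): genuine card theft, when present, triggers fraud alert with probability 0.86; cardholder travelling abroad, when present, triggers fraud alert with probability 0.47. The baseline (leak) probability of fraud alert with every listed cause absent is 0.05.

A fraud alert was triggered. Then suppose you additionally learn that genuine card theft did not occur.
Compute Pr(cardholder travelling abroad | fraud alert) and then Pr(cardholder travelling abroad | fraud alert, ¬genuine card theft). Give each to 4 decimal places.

Pr(cardholder travelling abroad | fraud alert) ≈ 0.4570; Pr(cardholder travelling abroad | fraud alert, ¬genuine card theft) ≈ 0.8097

Under noisy-OR, P(fraud alert | causes) = 1 − (1−0.05)·∏(1−qᵢ) over the active causes.
Enumerate the 4 (genuine card theft, cardholder travelling abroad) configurations and weight by the priors:
  P(fraud alert) = 0.05·0.66·0.7 + 0.4965·0.66·0.3 + 0.867·0.34·0.7 + 0.92951·0.34·0.3
        = 0.023100 + 0.098307 + 0.206346 + 0.094810 = 0.422563
Keeping only the cardholder travelling abroad-present terms gives 0.193117, so
  P(cardholder travelling abroad | fraud alert) = 0.193117 / 0.422563 ≈ 0.4570

Now condition on the additional information:
By total probability over both values of cardholder travelling abroad:
  P(fraud alert | ¬genuine card theft) = 0.05·0.7 + 0.4965·0.3
        = 0.035000 + 0.148950 = 0.183950
Keeping only the cardholder travelling abroad-present terms gives 0.148950, so
  P(cardholder travelling abroad | fraud alert, ¬genuine card theft) = 0.148950 / 0.183950 ≈ 0.8097
Ruling out genuine card theft raises the posterior on cardholder travelling abroad — the flip side of explaining away.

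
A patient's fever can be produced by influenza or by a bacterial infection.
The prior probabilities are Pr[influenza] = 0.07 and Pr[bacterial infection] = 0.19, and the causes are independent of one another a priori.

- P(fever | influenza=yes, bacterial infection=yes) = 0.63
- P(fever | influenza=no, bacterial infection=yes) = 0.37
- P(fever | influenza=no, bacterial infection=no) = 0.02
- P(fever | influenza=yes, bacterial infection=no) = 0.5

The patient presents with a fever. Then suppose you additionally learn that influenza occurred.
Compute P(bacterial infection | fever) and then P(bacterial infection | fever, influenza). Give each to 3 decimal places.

P(bacterial infection | fever) ≈ 0.629; P(bacterial infection | fever, influenza) ≈ 0.228

P(fever) = 0.02×0.93×0.81 + 0.37×0.93×0.19 + 0.5×0.07×0.81 + 0.63×0.07×0.19 = 0.015066 + 0.065379 + 0.028350 + 0.008379 = 0.117174
Of this, 0.073758 comes from 0.065379 + 0.008379 (the bacterial infection=true cases).
So P(bacterial infection | fever) = 0.073758/0.117174 ≈ 0.629.

With the extra evidence:
For the numerator, keep only bacterial infection=true terms: 0.63·0.19 = 0.119700
The normalizing constant is 0.5·0.81 + 0.63·0.19 = 0.524700
Posterior = 0.119700 / 0.524700 ≈ 0.228
The drop from 0.629 to 0.228 is the explaining-away (discounting) effect.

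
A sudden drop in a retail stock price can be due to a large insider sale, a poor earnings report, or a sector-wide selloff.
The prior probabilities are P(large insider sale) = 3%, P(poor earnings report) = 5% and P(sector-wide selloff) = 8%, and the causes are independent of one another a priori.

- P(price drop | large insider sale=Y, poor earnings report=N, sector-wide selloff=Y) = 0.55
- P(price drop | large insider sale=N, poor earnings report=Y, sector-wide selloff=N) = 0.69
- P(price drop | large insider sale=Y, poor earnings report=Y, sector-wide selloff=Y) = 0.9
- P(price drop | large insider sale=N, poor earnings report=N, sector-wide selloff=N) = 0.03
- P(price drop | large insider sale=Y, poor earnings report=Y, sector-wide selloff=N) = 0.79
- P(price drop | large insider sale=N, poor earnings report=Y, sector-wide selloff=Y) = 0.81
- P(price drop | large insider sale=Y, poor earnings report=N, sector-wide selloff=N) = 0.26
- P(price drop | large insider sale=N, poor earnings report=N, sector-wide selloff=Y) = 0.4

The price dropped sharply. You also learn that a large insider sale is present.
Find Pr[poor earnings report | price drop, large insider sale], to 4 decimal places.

Pr[poor earnings report | price drop, large insider sale] ≈ 0.1293

P(price drop | large insider sale) = 0.26·0.95·0.92 + 0.55·0.95·0.08 + 0.79·0.05·0.92 + 0.9·0.05·0.08 = 0.227240 + 0.041800 + 0.036340 + 0.003600 = 0.308980
Restricting to configurations with poor earnings report present: 0.036340 + 0.003600 = 0.039940.
P(poor earnings report | price drop, large insider sale) = 0.039940 / 0.308980 ≈ 0.1293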